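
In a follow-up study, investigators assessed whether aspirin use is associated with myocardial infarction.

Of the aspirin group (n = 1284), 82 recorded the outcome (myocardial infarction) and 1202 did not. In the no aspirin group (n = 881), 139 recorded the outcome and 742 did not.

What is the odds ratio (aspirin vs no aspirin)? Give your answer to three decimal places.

From the description: a = 82, b = 1202, c = 139, d = 742.
OR = (a·d)/(b·c) = (82 × 742) / (1202 × 139) = 60844 / 167078 = 0.36417
Exposure is associated with lower odds of myocardial infarction (OR = 0.36 < 1).

0.364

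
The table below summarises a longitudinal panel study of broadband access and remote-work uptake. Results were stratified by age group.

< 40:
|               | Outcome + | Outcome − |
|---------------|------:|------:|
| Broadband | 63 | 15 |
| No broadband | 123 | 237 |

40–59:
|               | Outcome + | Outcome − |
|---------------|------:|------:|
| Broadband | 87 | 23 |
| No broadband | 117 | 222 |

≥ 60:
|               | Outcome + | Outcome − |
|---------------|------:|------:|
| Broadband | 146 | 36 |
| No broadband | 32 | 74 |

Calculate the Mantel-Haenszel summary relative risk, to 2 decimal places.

RR_MH = Σ(aᵢ·n₀ᵢ/nᵢ) / Σ(cᵢ·n₁ᵢ/nᵢ), with n₁ᵢ = aᵢ+bᵢ (exposed), n₀ᵢ = cᵢ+dᵢ (unexposed), nᵢ = n₁ᵢ+n₀ᵢ.
Stratum 1 (< 40): n₁ = 78, n₀ = 360, n = 438; a·n₀/n = 63·360/438 = 51.7808; c·n₁/n = 123·78/438 = 21.9041
Stratum 2 (40–59): n₁ = 110, n₀ = 339, n = 449; a·n₀/n = 87·339/449 = 65.6860; c·n₁/n = 117·110/449 = 28.6637
Stratum 3 (≥ 60): n₁ = 182, n₀ = 106, n = 288; a·n₀/n = 146·106/288 = 53.7361; c·n₁/n = 32·182/288 = 20.2222
RR_MH = (51.7808 + 65.6860 + 53.7361) / (21.9041 + 28.6637 + 20.2222) = 171.2029 / 70.7900 = 2.41846

2.42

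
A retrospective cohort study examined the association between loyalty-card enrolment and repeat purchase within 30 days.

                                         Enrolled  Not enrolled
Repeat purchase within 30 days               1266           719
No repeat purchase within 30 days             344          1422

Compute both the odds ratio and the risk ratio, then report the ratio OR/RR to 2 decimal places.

3.11

Reading the table with exposure as columns: a = 1266 (Enrolled, case), b = 344 (Enrolled, non-case), c = 719 (Not enrolled, case), d = 1422.
OR = (1266·1422)/(344·719) = 1800252/247336 = 7.27857
Risk in exposed = 1266/1610 = 0.78634; risk in unexposed = 719/2141 = 0.33582; RR = 2.34151
OR/RR = 7.27857 / 2.34151 = 3.10850
The outcome is not rare, so the OR lies further from 1 than the RR.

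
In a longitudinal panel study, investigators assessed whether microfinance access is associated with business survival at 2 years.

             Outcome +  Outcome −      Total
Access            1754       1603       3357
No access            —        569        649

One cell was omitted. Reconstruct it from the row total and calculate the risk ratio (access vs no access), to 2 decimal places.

The missing cell is in the unexposed row: 649 − 569 = 80.
So a = 1754, b = 1603, c = 80, d = 569.
RR = [a/(a+b)] / [c/(c+d)] = (1754/3357) / (80/649) = 0.52249/0.12327 = 4.23870

4.24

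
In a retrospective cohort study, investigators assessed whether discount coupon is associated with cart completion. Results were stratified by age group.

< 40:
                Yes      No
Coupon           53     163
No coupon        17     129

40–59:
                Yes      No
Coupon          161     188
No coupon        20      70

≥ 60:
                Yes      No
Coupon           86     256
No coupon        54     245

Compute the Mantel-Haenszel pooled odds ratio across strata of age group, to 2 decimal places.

2.05

OR_MH = Σ(aᵢdᵢ/nᵢ) / Σ(bᵢcᵢ/nᵢ), where nᵢ is the stratum total.
Stratum 1 (< 40): n = 362; a·d/n = 53·129/362 = 18.8867; b·c/n = 163·17/362 = 7.6547
Stratum 2 (40–59): n = 439; a·d/n = 161·70/439 = 25.6720; b·c/n = 188·20/439 = 8.5649
Stratum 3 (≥ 60): n = 641; a·d/n = 86·245/641 = 32.8705; b·c/n = 256·54/641 = 21.5663
OR_MH = (18.8867 + 25.6720 + 32.8705) / (7.6547 + 8.5649 + 21.5663) = 77.4292 / 37.7859 = 2.04916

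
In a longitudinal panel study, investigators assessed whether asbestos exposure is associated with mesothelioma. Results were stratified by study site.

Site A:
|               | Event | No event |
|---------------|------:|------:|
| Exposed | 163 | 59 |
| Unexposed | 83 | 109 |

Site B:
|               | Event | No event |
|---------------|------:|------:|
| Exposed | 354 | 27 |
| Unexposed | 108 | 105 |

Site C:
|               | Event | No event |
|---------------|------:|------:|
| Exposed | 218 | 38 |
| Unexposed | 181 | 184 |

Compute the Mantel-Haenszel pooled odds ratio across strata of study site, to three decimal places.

6.115

OR_MH = Σ(aᵢdᵢ/nᵢ) / Σ(bᵢcᵢ/nᵢ), where nᵢ is the stratum total.
Stratum 1 (Site A): n = 414; a·d/n = 163·109/414 = 42.9155; b·c/n = 59·83/414 = 11.8285
Stratum 2 (Site B): n = 594; a·d/n = 354·105/594 = 62.5758; b·c/n = 27·108/594 = 4.9091
Stratum 3 (Site C): n = 621; a·d/n = 218·184/621 = 64.5926; b·c/n = 38·181/621 = 11.0757
OR_MH = (42.9155 + 62.5758 + 64.5926) / (11.8285 + 4.9091 + 11.0757) = 170.0838 / 27.8133 = 6.11520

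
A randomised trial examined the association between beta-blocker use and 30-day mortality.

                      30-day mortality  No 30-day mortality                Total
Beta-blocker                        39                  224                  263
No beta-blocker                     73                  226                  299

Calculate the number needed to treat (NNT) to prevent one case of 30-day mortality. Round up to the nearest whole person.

11

Risk in treated group = 39/263 = 0.14829; risk in control = 73/299 = 0.24415.
Absolute risk reduction = 0.24415 − 0.14829 = 0.09586
NNT = 1 / ARR = 1 / 0.09586 = 10.432 → round up → 11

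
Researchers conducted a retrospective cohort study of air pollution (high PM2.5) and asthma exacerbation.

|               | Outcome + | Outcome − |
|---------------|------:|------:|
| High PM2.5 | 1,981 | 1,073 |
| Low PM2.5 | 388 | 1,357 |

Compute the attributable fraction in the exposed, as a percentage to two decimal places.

Cells: a = 1981, b = 1073, c = 388, d = 1357.
Risk in exposed = 1981/3054 = 0.64866; risk in unexposed = 388/1745 = 0.22235.
RR = 0.64866/0.22235 = 2.91729
AR% = (RR − 1)/RR × 100 = (2.91729 − 1)/2.91729 × 100 = 65.7216%

65.72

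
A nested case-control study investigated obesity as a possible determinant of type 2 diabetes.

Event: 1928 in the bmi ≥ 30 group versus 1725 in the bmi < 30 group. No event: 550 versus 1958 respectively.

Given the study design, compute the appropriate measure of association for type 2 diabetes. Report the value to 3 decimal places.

3.979

From the description: a = 1928, b = 550, c = 1725, d = 1958.
This is a nested case-control study: participants were sampled on outcome status, so risks in the source population cannot be estimated directly — relative risk is not valid here. The odds ratio is the appropriate measure.
OR = (a·d)/(b·c) = (1928 × 1958) / (550 × 1725) = 3775024 / 948750 = 3.97894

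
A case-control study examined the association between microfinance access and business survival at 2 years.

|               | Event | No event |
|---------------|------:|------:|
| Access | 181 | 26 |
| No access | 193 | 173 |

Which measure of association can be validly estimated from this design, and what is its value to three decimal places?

6.240

Cells: a = 181, b = 26, c = 193, d = 173.
This is a case-control study: participants were sampled on outcome status, so risks in the source population cannot be estimated directly — relative risk is not valid here. The odds ratio is the appropriate measure.
OR = (a·d)/(b·c) = (181 × 173) / (26 × 193) = 31313 / 5018 = 6.24014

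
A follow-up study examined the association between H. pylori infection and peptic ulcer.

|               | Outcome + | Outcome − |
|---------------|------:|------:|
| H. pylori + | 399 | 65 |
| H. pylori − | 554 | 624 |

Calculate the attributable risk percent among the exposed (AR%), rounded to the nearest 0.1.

Cells: a = 399, b = 65, c = 554, d = 624.
Risk in exposed = 399/464 = 0.85991; risk in unexposed = 554/1178 = 0.47029.
RR = 0.85991/0.47029 = 1.82848
AR% = (RR − 1)/RR × 100 = (1.82848 − 1)/1.82848 × 100 = 45.3098%

45.3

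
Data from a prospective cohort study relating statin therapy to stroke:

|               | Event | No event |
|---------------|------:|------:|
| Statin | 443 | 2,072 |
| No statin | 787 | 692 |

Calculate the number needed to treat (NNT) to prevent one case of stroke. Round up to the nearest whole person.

Risk in treated group = 443/2515 = 0.17614; risk in control = 787/1479 = 0.53212.
Absolute risk reduction = 0.53212 − 0.17614 = 0.35597
NNT = 1 / ARR = 1 / 0.35597 = 2.809 → round up → 3

3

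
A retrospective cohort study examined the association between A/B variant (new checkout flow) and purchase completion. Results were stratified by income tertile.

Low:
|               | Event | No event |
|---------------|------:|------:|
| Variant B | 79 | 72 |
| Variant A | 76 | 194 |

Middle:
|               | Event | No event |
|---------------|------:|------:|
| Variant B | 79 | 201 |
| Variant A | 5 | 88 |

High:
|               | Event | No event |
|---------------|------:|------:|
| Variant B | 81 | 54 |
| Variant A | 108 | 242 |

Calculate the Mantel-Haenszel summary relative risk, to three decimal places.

2.109

RR_MH = Σ(aᵢ·n₀ᵢ/nᵢ) / Σ(cᵢ·n₁ᵢ/nᵢ), with n₁ᵢ = aᵢ+bᵢ (exposed), n₀ᵢ = cᵢ+dᵢ (unexposed), nᵢ = n₁ᵢ+n₀ᵢ.
Stratum 1 (Low): n₁ = 151, n₀ = 270, n = 421; a·n₀/n = 79·270/421 = 50.6651; c·n₁/n = 76·151/421 = 27.2589
Stratum 2 (Middle): n₁ = 280, n₀ = 93, n = 373; a·n₀/n = 79·93/373 = 19.6971; c·n₁/n = 5·280/373 = 3.7534
Stratum 3 (High): n₁ = 135, n₀ = 350, n = 485; a·n₀/n = 81·350/485 = 58.4536; c·n₁/n = 108·135/485 = 30.0619
RR_MH = (50.6651 + 19.6971 + 58.4536) / (27.2589 + 3.7534 + 30.0619) = 128.8157 / 61.0741 = 2.10917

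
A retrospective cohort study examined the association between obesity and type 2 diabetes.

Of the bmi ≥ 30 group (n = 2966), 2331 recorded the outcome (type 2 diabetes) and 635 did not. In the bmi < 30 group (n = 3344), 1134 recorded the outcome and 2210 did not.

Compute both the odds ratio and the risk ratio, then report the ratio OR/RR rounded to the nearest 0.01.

From the description: a = 2331, b = 635, c = 1134, d = 2210.
OR = (2331·2210)/(635·1134) = 5151510/720090 = 7.15398
Risk in exposed = 2331/2966 = 0.78591; risk in unexposed = 1134/3344 = 0.33911; RR = 2.31752
OR/RR = 7.15398 / 2.31752 = 3.08691
The outcome is not rare, so the OR lies further from 1 than the RR.

3.09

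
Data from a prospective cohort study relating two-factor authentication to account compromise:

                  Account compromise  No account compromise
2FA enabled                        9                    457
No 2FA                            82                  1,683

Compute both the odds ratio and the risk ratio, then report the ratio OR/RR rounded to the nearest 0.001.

0.972

Cells: a = 9, b = 457, c = 82, d = 1683.
OR = (9·1683)/(457·82) = 15147/37474 = 0.40420
Risk in exposed = 9/466 = 0.01931; risk in unexposed = 82/1765 = 0.04646; RR = 0.41571
OR/RR = 0.40420 / 0.41571 = 0.97232
The outcome is rare in both groups, so OR ≈ RR (ratio near 1).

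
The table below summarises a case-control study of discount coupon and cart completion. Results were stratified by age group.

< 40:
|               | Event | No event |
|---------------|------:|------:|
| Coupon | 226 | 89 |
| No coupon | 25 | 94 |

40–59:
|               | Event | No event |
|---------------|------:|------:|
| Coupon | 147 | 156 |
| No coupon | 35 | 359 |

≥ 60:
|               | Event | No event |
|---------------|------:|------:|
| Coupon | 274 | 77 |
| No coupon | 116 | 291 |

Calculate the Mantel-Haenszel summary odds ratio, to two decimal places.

OR_MH = Σ(aᵢdᵢ/nᵢ) / Σ(bᵢcᵢ/nᵢ), where nᵢ is the stratum total.
Stratum 1 (< 40): n = 434; a·d/n = 226·94/434 = 48.9493; b·c/n = 89·25/434 = 5.1267
Stratum 2 (40–59): n = 697; a·d/n = 147·359/697 = 75.7145; b·c/n = 156·35/697 = 7.8336
Stratum 3 (≥ 60): n = 758; a·d/n = 274·291/758 = 105.1900; b·c/n = 77·116/758 = 11.7836
OR_MH = (48.9493 + 75.7145 + 105.1900) / (5.1267 + 7.8336 + 11.7836) = 229.8538 / 24.7439 = 9.28929

9.29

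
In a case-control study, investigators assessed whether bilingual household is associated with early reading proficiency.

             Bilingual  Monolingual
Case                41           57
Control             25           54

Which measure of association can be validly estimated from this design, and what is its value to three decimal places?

1.554

Reading the table with exposure as columns: a = 41 (Bilingual, case), b = 25 (Bilingual, non-case), c = 57 (Monolingual, case), d = 54.
This is a case-control study: participants were sampled on outcome status, so risks in the source population cannot be estimated directly — relative risk is not valid here. The odds ratio is the appropriate measure.
OR = (a·d)/(b·c) = (41 × 54) / (25 × 57) = 2214 / 1425 = 1.55368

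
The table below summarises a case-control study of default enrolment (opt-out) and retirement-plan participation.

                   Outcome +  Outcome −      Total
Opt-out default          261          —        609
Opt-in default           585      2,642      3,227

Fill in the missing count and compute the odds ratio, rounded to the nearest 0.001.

3.387

The missing cell is in the exposed row: 609 − 261 = 348.
So a = 261, b = 348, c = 585, d = 2642.
OR = (a·d)/(b·c) = (261 × 2642) / (348 × 585) = 689562 / 203580 = 3.38718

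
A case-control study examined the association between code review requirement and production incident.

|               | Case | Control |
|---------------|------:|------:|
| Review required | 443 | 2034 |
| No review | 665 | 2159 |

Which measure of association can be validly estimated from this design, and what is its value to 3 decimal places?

0.707

Cells: a = 443, b = 2034, c = 665, d = 2159.
This is a case-control study: participants were sampled on outcome status, so risks in the source population cannot be estimated directly — relative risk is not valid here. The odds ratio is the appropriate measure.
OR = (a·d)/(b·c) = (443 × 2159) / (2034 × 665) = 956437 / 1352610 = 0.70710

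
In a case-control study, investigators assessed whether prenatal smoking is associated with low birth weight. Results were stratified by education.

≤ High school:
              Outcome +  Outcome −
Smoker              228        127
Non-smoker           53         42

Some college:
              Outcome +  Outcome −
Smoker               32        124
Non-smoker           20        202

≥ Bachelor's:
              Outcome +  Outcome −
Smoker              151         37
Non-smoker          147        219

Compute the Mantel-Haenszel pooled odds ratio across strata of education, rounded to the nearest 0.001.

OR_MH = Σ(aᵢdᵢ/nᵢ) / Σ(bᵢcᵢ/nᵢ), where nᵢ is the stratum total.
Stratum 1 (≤ High school): n = 450; a·d/n = 228·42/450 = 21.2800; b·c/n = 127·53/450 = 14.9578
Stratum 2 (Some college): n = 378; a·d/n = 32·202/378 = 17.1005; b·c/n = 124·20/378 = 6.5608
Stratum 3 (≥ Bachelor's): n = 554; a·d/n = 151·219/554 = 59.6913; b·c/n = 37·147/554 = 9.8177
OR_MH = (21.2800 + 17.1005 + 59.6913) / (14.9578 + 6.5608 + 9.8177) = 98.0719 / 31.3363 = 3.12966

3.130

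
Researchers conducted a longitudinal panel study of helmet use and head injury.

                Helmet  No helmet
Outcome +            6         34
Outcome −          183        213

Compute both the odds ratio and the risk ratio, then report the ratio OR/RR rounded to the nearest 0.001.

0.891

Reading the table with exposure as columns: a = 6 (Helmet, case), b = 183 (Helmet, non-case), c = 34 (No helmet, case), d = 213.
OR = (6·213)/(183·34) = 1278/6222 = 0.20540
Risk in exposed = 6/189 = 0.03175; risk in unexposed = 34/247 = 0.13765; RR = 0.23063
OR/RR = 0.20540 / 0.23063 = 0.89062
The outcome is not rare, so the OR lies further from 1 than the RR.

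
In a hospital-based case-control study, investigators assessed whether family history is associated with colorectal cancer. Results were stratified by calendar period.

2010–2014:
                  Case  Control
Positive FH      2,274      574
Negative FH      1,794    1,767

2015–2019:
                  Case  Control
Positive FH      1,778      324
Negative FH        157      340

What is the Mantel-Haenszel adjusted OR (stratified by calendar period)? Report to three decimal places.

4.769

OR_MH = Σ(aᵢdᵢ/nᵢ) / Σ(bᵢcᵢ/nᵢ), where nᵢ is the stratum total.
Stratum 1 (2010–2014): n = 6409; a·d/n = 2274·1767/6409 = 626.9555; b·c/n = 574·1794/6409 = 160.6734
Stratum 2 (2015–2019): n = 2599; a·d/n = 1778·340/2599 = 232.5972; b·c/n = 324·157/2599 = 19.5721
OR_MH = (626.9555 + 232.5972) / (160.6734 + 19.5721) = 859.5527 / 180.2456 = 4.76879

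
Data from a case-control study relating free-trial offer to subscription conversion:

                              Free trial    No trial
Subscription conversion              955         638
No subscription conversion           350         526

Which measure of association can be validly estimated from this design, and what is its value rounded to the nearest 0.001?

2.250

Reading the table with exposure as columns: a = 955 (Free trial, case), b = 350 (Free trial, non-case), c = 638 (No trial, case), d = 526.
This is a case-control study: participants were sampled on outcome status, so risks in the source population cannot be estimated directly — relative risk is not valid here. The odds ratio is the appropriate measure.
OR = (a·d)/(b·c) = (955 × 526) / (350 × 638) = 502330 / 223300 = 2.24957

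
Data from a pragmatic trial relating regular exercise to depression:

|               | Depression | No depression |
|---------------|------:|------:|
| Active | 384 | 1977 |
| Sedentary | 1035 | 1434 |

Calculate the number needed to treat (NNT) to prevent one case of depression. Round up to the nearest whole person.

4

Risk in treated group = 384/2361 = 0.16264; risk in control = 1035/2469 = 0.41920.
Absolute risk reduction = 0.41920 − 0.16264 = 0.25656
NNT = 1 / ARR = 1 / 0.25656 = 3.898 → round up → 4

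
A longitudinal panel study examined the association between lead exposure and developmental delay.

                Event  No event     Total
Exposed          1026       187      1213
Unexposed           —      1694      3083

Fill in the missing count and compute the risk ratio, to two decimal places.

1.88

The missing cell is in the unexposed row: 3083 − 1694 = 1389.
So a = 1026, b = 187, c = 1389, d = 1694.
RR = [a/(a+b)] / [c/(c+d)] = (1026/1213) / (1389/3083) = 0.84584/0.45054 = 1.87740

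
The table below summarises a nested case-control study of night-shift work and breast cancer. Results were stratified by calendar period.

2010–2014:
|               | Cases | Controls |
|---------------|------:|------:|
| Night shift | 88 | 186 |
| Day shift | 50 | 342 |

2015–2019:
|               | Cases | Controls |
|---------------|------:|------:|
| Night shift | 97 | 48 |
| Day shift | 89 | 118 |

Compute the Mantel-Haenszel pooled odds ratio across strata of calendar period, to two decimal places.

2.98

OR_MH = Σ(aᵢdᵢ/nᵢ) / Σ(bᵢcᵢ/nᵢ), where nᵢ is the stratum total.
Stratum 1 (2010–2014): n = 666; a·d/n = 88·342/666 = 45.1892; b·c/n = 186·50/666 = 13.9640
Stratum 2 (2015–2019): n = 352; a·d/n = 97·118/352 = 32.5170; b·c/n = 48·89/352 = 12.1364
OR_MH = (45.1892 + 32.5170) / (13.9640 + 12.1364) = 77.7062 / 26.1003 = 2.97721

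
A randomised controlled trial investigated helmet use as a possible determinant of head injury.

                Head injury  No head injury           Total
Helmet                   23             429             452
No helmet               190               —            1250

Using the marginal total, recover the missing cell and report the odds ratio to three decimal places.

The missing cell is in the unexposed row: 1250 − 190 = 1060.
So a = 23, b = 429, c = 190, d = 1060.
OR = (a·d)/(b·c) = (23 × 1060) / (429 × 190) = 24380 / 81510 = 0.29910

0.299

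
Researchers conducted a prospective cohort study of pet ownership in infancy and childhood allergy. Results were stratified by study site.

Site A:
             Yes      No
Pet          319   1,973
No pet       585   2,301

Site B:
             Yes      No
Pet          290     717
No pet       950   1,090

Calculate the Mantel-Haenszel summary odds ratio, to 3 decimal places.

OR_MH = Σ(aᵢdᵢ/nᵢ) / Σ(bᵢcᵢ/nᵢ), where nᵢ is the stratum total.
Stratum 1 (Site A): n = 5178; a·d/n = 319·2301/5178 = 141.7572; b·c/n = 1973·585/5178 = 222.9056
Stratum 2 (Site B): n = 3047; a·d/n = 290·1090/3047 = 103.7414; b·c/n = 717·950/3047 = 223.5478
OR_MH = (141.7572 + 103.7414) / (222.9056 + 223.5478) = 245.4986 / 446.4533 = 0.54989

0.550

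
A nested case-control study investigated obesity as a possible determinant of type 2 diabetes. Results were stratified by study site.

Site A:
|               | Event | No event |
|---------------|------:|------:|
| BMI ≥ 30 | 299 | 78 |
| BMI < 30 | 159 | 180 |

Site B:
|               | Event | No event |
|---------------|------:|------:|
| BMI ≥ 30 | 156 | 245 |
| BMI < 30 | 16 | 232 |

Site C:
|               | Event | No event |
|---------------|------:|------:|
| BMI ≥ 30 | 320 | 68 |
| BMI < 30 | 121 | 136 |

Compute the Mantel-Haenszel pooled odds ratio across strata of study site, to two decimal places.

5.49

OR_MH = Σ(aᵢdᵢ/nᵢ) / Σ(bᵢcᵢ/nᵢ), where nᵢ is the stratum total.
Stratum 1 (Site A): n = 716; a·d/n = 299·180/716 = 75.1676; b·c/n = 78·159/716 = 17.3212
Stratum 2 (Site B): n = 649; a·d/n = 156·232/649 = 55.7658; b·c/n = 245·16/649 = 6.0401
Stratum 3 (Site C): n = 645; a·d/n = 320·136/645 = 67.4729; b·c/n = 68·121/645 = 12.7566
OR_MH = (75.1676 + 55.7658 + 67.4729) / (17.3212 + 6.0401 + 12.7566) = 198.4063 / 36.1179 = 5.49330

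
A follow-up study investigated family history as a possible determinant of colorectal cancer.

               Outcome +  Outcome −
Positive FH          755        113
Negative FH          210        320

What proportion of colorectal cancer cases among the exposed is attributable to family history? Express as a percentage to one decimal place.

Cells: a = 755, b = 113, c = 210, d = 320.
Risk in exposed = 755/868 = 0.86982; risk in unexposed = 210/530 = 0.39623.
RR = 0.86982/0.39623 = 2.19525
AR% = (RR − 1)/RR × 100 = (2.19525 − 1)/2.19525 × 100 = 54.4471%

54.4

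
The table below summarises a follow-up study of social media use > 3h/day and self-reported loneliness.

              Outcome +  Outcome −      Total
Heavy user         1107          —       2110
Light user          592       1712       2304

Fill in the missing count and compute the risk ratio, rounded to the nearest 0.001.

The missing cell is in the exposed row: 2110 − 1107 = 1003.
So a = 1107, b = 1003, c = 592, d = 1712.
RR = [a/(a+b)] / [c/(c+d)] = (1107/2110) / (592/2304) = 0.52464/0.25694 = 2.04186

2.042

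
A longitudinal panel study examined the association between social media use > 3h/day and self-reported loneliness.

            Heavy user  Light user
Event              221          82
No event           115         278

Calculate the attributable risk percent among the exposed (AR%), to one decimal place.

Reading the table with exposure as columns: a = 221 (Heavy user, case), b = 115 (Heavy user, non-case), c = 82 (Light user, case), d = 278.
Risk in exposed = 221/336 = 0.65774; risk in unexposed = 82/360 = 0.22778.
RR = 0.65774/0.22778 = 2.88763
AR% = (RR − 1)/RR × 100 = (2.88763 − 1)/2.88763 × 100 = 65.3695%

65.4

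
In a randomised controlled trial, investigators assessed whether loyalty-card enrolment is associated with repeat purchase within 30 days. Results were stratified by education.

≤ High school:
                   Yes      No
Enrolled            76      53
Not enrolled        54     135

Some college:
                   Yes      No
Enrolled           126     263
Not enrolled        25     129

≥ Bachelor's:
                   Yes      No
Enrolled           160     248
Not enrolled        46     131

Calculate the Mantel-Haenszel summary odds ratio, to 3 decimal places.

OR_MH = Σ(aᵢdᵢ/nᵢ) / Σ(bᵢcᵢ/nᵢ), where nᵢ is the stratum total.
Stratum 1 (≤ High school): n = 318; a·d/n = 76·135/318 = 32.2642; b·c/n = 53·54/318 = 9.0000
Stratum 2 (Some college): n = 543; a·d/n = 126·129/543 = 29.9337; b·c/n = 263·25/543 = 12.1087
Stratum 3 (≥ Bachelor's): n = 585; a·d/n = 160·131/585 = 35.8291; b·c/n = 248·46/585 = 19.5009
OR_MH = (32.2642 + 29.9337 + 35.8291) / (9.0000 + 12.1087 + 19.5009) = 98.0269 / 40.6095 = 2.41389

2.414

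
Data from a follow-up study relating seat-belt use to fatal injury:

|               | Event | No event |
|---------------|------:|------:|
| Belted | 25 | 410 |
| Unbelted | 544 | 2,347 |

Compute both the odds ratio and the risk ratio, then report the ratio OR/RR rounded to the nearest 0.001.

Cells: a = 25, b = 410, c = 544, d = 2347.
OR = (25·2347)/(410·544) = 58675/223040 = 0.26307
Risk in exposed = 25/435 = 0.05747; risk in unexposed = 544/2891 = 0.18817; RR = 0.30542
OR/RR = 0.26307 / 0.30542 = 0.86133
The outcome is not rare, so the OR lies further from 1 than the RR.

0.861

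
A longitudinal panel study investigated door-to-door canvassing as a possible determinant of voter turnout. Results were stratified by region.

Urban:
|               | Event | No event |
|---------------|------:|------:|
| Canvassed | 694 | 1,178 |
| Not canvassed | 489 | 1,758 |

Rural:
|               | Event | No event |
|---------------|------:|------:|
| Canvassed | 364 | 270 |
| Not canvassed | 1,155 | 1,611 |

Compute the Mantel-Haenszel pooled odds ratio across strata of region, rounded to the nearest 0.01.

2.02

OR_MH = Σ(aᵢdᵢ/nᵢ) / Σ(bᵢcᵢ/nᵢ), where nᵢ is the stratum total.
Stratum 1 (Urban): n = 4119; a·d/n = 694·1758/4119 = 296.2010; b·c/n = 1178·489/4119 = 139.8500
Stratum 2 (Rural): n = 3400; a·d/n = 364·1611/3400 = 172.4718; b·c/n = 270·1155/3400 = 91.7206
OR_MH = (296.2010 + 172.4718) / (139.8500 + 91.7206) = 468.6728 / 231.5706 = 2.02389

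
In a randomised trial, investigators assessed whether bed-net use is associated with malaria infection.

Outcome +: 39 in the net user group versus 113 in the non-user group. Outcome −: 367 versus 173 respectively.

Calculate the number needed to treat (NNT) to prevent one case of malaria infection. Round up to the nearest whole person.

4

Risk in treated group = 39/406 = 0.09606; risk in control = 113/286 = 0.39510.
Absolute risk reduction = 0.39510 − 0.09606 = 0.29905
NNT = 1 / ARR = 1 / 0.29905 = 3.344 → round up → 4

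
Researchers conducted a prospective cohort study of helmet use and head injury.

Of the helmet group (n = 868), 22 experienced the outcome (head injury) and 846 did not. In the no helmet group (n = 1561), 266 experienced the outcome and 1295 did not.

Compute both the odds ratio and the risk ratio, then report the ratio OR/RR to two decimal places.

0.85

From the description: a = 22, b = 846, c = 266, d = 1295.
OR = (22·1295)/(846·266) = 28490/225036 = 0.12660
Risk in exposed = 22/868 = 0.02535; risk in unexposed = 266/1561 = 0.17040; RR = 0.14874
OR/RR = 0.12660 / 0.14874 = 0.85117
The outcome is not rare, so the OR lies further from 1 than the RR.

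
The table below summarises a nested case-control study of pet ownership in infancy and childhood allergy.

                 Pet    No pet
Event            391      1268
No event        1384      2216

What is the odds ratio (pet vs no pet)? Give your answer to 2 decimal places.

Reading the table with exposure as columns: a = 391 (Pet, case), b = 1384 (Pet, non-case), c = 1268 (No pet, case), d = 2216.
OR = (a·d)/(b·c) = (391 × 2216) / (1384 × 1268) = 866456 / 1754912 = 0.49373
Exposure is associated with lower odds of childhood allergy (OR = 0.49 < 1).

0.49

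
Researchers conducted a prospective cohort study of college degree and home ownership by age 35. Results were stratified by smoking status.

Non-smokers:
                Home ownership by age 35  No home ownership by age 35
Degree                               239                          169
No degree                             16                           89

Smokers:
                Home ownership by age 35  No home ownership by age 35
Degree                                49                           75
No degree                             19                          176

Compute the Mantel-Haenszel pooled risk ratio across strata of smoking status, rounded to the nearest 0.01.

RR_MH = Σ(aᵢ·n₀ᵢ/nᵢ) / Σ(cᵢ·n₁ᵢ/nᵢ), with n₁ᵢ = aᵢ+bᵢ (exposed), n₀ᵢ = cᵢ+dᵢ (unexposed), nᵢ = n₁ᵢ+n₀ᵢ.
Stratum 1 (Non-smokers): n₁ = 408, n₀ = 105, n = 513; a·n₀/n = 239·105/513 = 48.9181; c·n₁/n = 16·408/513 = 12.7251
Stratum 2 (Smokers): n₁ = 124, n₀ = 195, n = 319; a·n₀/n = 49·195/319 = 29.9530; c·n₁/n = 19·124/319 = 7.3856
RR_MH = (48.9181 + 29.9530) / (12.7251 + 7.3856) = 78.8711 / 20.1107 = 3.92184

3.92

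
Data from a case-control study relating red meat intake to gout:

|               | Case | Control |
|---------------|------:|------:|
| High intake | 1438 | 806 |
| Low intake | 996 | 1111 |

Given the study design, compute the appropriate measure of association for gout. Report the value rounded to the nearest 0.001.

1.990

Cells: a = 1438, b = 806, c = 996, d = 1111.
This is a case-control study: participants were sampled on outcome status, so risks in the source population cannot be estimated directly — relative risk is not valid here. The odds ratio is the appropriate measure.
OR = (a·d)/(b·c) = (1438 × 1111) / (806 × 996) = 1597618 / 802776 = 1.99012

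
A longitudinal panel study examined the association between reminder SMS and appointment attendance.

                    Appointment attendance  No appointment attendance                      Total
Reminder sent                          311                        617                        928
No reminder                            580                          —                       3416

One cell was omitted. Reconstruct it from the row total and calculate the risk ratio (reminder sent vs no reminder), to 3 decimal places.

1.974

The missing cell is in the unexposed row: 3416 − 580 = 2836.
So a = 311, b = 617, c = 580, d = 2836.
RR = [a/(a+b)] / [c/(c+d)] = (311/928) / (580/3416) = 0.33513/0.16979 = 1.97380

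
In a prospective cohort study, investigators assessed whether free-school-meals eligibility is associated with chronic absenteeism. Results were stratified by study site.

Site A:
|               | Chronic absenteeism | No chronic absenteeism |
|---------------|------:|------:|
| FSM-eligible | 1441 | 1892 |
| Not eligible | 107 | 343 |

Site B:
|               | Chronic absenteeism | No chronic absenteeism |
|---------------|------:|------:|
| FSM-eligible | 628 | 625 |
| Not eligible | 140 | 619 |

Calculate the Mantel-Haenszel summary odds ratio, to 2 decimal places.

3.34

OR_MH = Σ(aᵢdᵢ/nᵢ) / Σ(bᵢcᵢ/nᵢ), where nᵢ is the stratum total.
Stratum 1 (Site A): n = 3783; a·d/n = 1441·343/3783 = 130.6537; b·c/n = 1892·107/3783 = 53.5141
Stratum 2 (Site B): n = 2012; a·d/n = 628·619/2012 = 193.2068; b·c/n = 625·140/2012 = 43.4891
OR_MH = (130.6537 + 193.2068) / (53.5141 + 43.4891) = 323.8605 / 97.0032 = 3.33866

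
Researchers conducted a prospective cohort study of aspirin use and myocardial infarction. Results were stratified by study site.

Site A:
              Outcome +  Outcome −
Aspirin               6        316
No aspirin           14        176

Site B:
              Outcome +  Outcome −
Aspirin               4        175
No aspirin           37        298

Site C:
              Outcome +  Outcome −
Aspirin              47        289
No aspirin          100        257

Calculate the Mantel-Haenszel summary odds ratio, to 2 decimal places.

0.35

OR_MH = Σ(aᵢdᵢ/nᵢ) / Σ(bᵢcᵢ/nᵢ), where nᵢ is the stratum total.
Stratum 1 (Site A): n = 512; a·d/n = 6·176/512 = 2.0625; b·c/n = 316·14/512 = 8.6406
Stratum 2 (Site B): n = 514; a·d/n = 4·298/514 = 2.3191; b·c/n = 175·37/514 = 12.5973
Stratum 3 (Site C): n = 693; a·d/n = 47·257/693 = 17.4300; b·c/n = 289·100/693 = 41.7027
OR_MH = (2.0625 + 2.3191 + 17.4300) / (8.6406 + 12.5973 + 41.7027) = 21.8116 / 62.9406 = 0.34654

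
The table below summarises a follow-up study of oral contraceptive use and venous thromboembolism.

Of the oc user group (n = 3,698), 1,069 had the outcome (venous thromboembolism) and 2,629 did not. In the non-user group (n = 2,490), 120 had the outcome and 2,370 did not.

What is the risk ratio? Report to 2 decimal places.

6.00

From the description: a = 1069, b = 2629, c = 120, d = 2370.
Risk in exposed = 1069/3698 = 0.28908; risk in unexposed = 120/2490 = 0.04819.
RR = 0.28908 / 0.04819 = 5.99831
The risk among the exposed is 6.00 times that among the unexposed.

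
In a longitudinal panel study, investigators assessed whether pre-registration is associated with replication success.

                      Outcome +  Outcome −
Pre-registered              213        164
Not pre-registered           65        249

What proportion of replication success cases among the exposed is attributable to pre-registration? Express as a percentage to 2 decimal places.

63.36

Cells: a = 213, b = 164, c = 65, d = 249.
Risk in exposed = 213/377 = 0.56499; risk in unexposed = 65/314 = 0.20701.
RR = 0.56499/0.20701 = 2.72932
AR% = (RR − 1)/RR × 100 = (2.72932 − 1)/2.72932 × 100 = 63.3608%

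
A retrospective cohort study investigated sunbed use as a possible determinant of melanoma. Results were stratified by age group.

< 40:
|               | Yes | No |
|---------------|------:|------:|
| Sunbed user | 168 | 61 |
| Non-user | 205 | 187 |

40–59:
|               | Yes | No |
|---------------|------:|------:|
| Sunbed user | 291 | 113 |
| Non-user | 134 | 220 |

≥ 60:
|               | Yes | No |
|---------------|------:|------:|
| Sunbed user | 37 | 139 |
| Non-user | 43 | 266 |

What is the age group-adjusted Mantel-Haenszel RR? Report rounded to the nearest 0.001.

RR_MH = Σ(aᵢ·n₀ᵢ/nᵢ) / Σ(cᵢ·n₁ᵢ/nᵢ), with n₁ᵢ = aᵢ+bᵢ (exposed), n₀ᵢ = cᵢ+dᵢ (unexposed), nᵢ = n₁ᵢ+n₀ᵢ.
Stratum 1 (< 40): n₁ = 229, n₀ = 392, n = 621; a·n₀/n = 168·392/621 = 106.0483; c·n₁/n = 205·229/621 = 75.5958
Stratum 2 (40–59): n₁ = 404, n₀ = 354, n = 758; a·n₀/n = 291·354/758 = 135.9024; c·n₁/n = 134·404/758 = 71.4195
Stratum 3 (≥ 60): n₁ = 176, n₀ = 309, n = 485; a·n₀/n = 37·309/485 = 23.5732; c·n₁/n = 43·176/485 = 15.6041
RR_MH = (106.0483 + 135.9024 + 23.5732) / (75.5958 + 71.4195 + 15.6041) = 265.5239 / 162.6195 = 1.63279

1.633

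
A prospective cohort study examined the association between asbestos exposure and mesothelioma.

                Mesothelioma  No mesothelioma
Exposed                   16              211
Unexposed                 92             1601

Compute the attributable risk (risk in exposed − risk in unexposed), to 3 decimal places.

0.016

Cells: a = 16, b = 211, c = 92, d = 1601.
Risk in exposed = 16/227 = 0.070485; risk in unexposed = 92/1693 = 0.054341.
Risk difference = 0.070485 − 0.054341 = 0.016143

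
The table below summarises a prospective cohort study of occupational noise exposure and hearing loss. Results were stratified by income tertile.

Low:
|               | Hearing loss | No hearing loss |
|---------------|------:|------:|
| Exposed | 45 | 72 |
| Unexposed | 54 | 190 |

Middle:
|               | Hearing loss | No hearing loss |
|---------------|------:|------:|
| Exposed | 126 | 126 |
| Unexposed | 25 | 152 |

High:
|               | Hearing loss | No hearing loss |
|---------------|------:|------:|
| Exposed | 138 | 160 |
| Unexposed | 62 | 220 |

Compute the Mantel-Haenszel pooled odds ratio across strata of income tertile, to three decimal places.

OR_MH = Σ(aᵢdᵢ/nᵢ) / Σ(bᵢcᵢ/nᵢ), where nᵢ is the stratum total.
Stratum 1 (Low): n = 361; a·d/n = 45·190/361 = 23.6842; b·c/n = 72·54/361 = 10.7701
Stratum 2 (Middle): n = 429; a·d/n = 126·152/429 = 44.6434; b·c/n = 126·25/429 = 7.3427
Stratum 3 (High): n = 580; a·d/n = 138·220/580 = 52.3448; b·c/n = 160·62/580 = 17.1034
OR_MH = (23.6842 + 44.6434 + 52.3448) / (10.7701 + 7.3427 + 17.1034) = 120.6724 / 35.2162 = 3.42662

3.427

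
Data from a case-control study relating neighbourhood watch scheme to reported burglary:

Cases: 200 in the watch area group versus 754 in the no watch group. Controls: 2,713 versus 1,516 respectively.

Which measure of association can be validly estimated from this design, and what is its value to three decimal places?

0.148

From the description: a = 200, b = 2713, c = 754, d = 1516.
This is a case-control study: participants were sampled on outcome status, so risks in the source population cannot be estimated directly — relative risk is not valid here. The odds ratio is the appropriate measure.
OR = (a·d)/(b·c) = (200 × 1516) / (2713 × 754) = 303200 / 2045602 = 0.14822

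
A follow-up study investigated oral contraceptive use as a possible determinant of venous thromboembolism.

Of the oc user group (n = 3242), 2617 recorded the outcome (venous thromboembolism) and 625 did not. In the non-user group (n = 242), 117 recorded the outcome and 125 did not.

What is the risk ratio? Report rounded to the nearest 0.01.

From the description: a = 2617, b = 625, c = 117, d = 125.
Risk in exposed = 2617/3242 = 0.80722; risk in unexposed = 117/242 = 0.48347.
RR = 0.80722 / 0.48347 = 1.66963
The risk among the exposed is 1.67 times that among the unexposed.

1.67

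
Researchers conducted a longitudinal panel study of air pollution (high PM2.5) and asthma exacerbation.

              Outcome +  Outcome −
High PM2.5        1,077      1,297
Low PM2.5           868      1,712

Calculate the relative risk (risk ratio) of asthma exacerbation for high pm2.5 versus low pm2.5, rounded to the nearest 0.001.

Cells: a = 1077, b = 1297, c = 868, d = 1712.
Risk in exposed = 1077/2374 = 0.45366; risk in unexposed = 868/2580 = 0.33643.
RR = 0.45366 / 0.33643 = 1.34845
The risk among the exposed is 1.35 times that among the unexposed.

1.348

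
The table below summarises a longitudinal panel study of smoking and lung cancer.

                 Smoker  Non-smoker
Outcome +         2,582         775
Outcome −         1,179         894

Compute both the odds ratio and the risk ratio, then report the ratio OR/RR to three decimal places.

1.709

Reading the table with exposure as columns: a = 2582 (Smoker, case), b = 1179 (Smoker, non-case), c = 775 (Non-smoker, case), d = 894.
OR = (2582·894)/(1179·775) = 2308308/913725 = 2.52626
Risk in exposed = 2582/3761 = 0.68652; risk in unexposed = 775/1669 = 0.46435; RR = 1.47845
OR/RR = 2.52626 / 1.47845 = 1.70872
The outcome is not rare, so the OR lies further from 1 than the RR.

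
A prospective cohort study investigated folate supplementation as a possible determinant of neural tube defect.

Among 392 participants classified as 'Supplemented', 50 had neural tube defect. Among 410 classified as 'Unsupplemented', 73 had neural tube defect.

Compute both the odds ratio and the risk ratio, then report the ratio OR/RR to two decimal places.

0.94

From the description: a = 50, b = 342, c = 73, d = 337.
OR = (50·337)/(342·73) = 16850/24966 = 0.67492
Risk in exposed = 50/392 = 0.12755; risk in unexposed = 73/410 = 0.17805; RR = 0.71638
OR/RR = 0.67492 / 0.71638 = 0.94212
The outcome is not rare, so the OR lies further from 1 than the RR.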